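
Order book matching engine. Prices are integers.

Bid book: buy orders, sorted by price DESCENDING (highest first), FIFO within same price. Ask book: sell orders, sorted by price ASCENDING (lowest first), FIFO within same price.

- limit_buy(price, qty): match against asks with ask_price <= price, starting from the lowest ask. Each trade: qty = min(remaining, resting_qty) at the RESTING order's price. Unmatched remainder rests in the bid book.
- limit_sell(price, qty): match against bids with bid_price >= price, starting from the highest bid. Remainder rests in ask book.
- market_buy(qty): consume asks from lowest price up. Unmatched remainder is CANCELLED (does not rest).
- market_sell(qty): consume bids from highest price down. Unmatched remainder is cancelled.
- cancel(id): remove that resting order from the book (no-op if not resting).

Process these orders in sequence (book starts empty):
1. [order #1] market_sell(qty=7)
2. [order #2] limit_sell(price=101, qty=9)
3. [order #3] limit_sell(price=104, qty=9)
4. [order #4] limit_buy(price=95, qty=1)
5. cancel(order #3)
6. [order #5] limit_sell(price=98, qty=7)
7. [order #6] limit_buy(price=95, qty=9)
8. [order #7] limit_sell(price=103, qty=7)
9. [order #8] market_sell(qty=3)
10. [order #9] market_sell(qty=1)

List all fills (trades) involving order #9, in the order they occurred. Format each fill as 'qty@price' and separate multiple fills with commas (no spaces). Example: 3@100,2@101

Answer: 1@95

Derivation:
After op 1 [order #1] market_sell(qty=7): fills=none; bids=[-] asks=[-]
After op 2 [order #2] limit_sell(price=101, qty=9): fills=none; bids=[-] asks=[#2:9@101]
After op 3 [order #3] limit_sell(price=104, qty=9): fills=none; bids=[-] asks=[#2:9@101 #3:9@104]
After op 4 [order #4] limit_buy(price=95, qty=1): fills=none; bids=[#4:1@95] asks=[#2:9@101 #3:9@104]
After op 5 cancel(order #3): fills=none; bids=[#4:1@95] asks=[#2:9@101]
After op 6 [order #5] limit_sell(price=98, qty=7): fills=none; bids=[#4:1@95] asks=[#5:7@98 #2:9@101]
After op 7 [order #6] limit_buy(price=95, qty=9): fills=none; bids=[#4:1@95 #6:9@95] asks=[#5:7@98 #2:9@101]
After op 8 [order #7] limit_sell(price=103, qty=7): fills=none; bids=[#4:1@95 #6:9@95] asks=[#5:7@98 #2:9@101 #7:7@103]
After op 9 [order #8] market_sell(qty=3): fills=#4x#8:1@95 #6x#8:2@95; bids=[#6:7@95] asks=[#5:7@98 #2:9@101 #7:7@103]
After op 10 [order #9] market_sell(qty=1): fills=#6x#9:1@95; bids=[#6:6@95] asks=[#5:7@98 #2:9@101 #7:7@103]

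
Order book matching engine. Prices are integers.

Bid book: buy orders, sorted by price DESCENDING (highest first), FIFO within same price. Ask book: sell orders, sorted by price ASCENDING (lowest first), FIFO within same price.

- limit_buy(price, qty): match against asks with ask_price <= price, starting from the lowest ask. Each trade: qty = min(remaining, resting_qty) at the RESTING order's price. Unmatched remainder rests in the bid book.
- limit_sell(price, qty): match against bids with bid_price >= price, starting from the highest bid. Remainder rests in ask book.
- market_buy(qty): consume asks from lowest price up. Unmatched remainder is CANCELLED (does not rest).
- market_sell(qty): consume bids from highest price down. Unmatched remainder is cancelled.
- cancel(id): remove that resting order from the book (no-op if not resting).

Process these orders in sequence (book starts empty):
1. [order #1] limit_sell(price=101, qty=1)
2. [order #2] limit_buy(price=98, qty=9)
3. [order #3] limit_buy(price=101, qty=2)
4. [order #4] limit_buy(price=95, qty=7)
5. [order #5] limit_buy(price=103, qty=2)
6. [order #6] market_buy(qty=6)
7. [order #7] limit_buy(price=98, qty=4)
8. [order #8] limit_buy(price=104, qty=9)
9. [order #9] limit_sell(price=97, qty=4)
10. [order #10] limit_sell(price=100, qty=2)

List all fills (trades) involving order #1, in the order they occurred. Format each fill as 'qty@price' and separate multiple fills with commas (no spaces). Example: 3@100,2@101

After op 1 [order #1] limit_sell(price=101, qty=1): fills=none; bids=[-] asks=[#1:1@101]
After op 2 [order #2] limit_buy(price=98, qty=9): fills=none; bids=[#2:9@98] asks=[#1:1@101]
After op 3 [order #3] limit_buy(price=101, qty=2): fills=#3x#1:1@101; bids=[#3:1@101 #2:9@98] asks=[-]
After op 4 [order #4] limit_buy(price=95, qty=7): fills=none; bids=[#3:1@101 #2:9@98 #4:7@95] asks=[-]
After op 5 [order #5] limit_buy(price=103, qty=2): fills=none; bids=[#5:2@103 #3:1@101 #2:9@98 #4:7@95] asks=[-]
After op 6 [order #6] market_buy(qty=6): fills=none; bids=[#5:2@103 #3:1@101 #2:9@98 #4:7@95] asks=[-]
After op 7 [order #7] limit_buy(price=98, qty=4): fills=none; bids=[#5:2@103 #3:1@101 #2:9@98 #7:4@98 #4:7@95] asks=[-]
After op 8 [order #8] limit_buy(price=104, qty=9): fills=none; bids=[#8:9@104 #5:2@103 #3:1@101 #2:9@98 #7:4@98 #4:7@95] asks=[-]
After op 9 [order #9] limit_sell(price=97, qty=4): fills=#8x#9:4@104; bids=[#8:5@104 #5:2@103 #3:1@101 #2:9@98 #7:4@98 #4:7@95] asks=[-]
After op 10 [order #10] limit_sell(price=100, qty=2): fills=#8x#10:2@104; bids=[#8:3@104 #5:2@103 #3:1@101 #2:9@98 #7:4@98 #4:7@95] asks=[-]

Answer: 1@101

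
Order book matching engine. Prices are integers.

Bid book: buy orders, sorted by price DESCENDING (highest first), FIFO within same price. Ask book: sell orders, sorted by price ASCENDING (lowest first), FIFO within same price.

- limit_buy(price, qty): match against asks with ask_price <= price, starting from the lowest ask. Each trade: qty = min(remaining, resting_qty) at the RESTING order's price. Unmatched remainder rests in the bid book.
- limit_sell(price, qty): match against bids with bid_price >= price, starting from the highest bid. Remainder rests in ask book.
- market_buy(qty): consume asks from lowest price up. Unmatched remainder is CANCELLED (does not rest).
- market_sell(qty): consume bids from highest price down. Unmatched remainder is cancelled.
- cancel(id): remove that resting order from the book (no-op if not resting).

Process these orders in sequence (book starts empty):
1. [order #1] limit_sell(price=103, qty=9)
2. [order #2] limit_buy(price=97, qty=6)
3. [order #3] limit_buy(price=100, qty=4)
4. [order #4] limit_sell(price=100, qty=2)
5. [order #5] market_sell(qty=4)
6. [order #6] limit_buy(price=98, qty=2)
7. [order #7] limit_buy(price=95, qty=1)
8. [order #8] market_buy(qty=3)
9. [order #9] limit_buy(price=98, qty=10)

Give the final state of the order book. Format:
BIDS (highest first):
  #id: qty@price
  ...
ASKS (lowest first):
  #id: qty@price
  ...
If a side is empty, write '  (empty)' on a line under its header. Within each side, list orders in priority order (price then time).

Answer: BIDS (highest first):
  #6: 2@98
  #9: 10@98
  #2: 4@97
  #7: 1@95
ASKS (lowest first):
  #1: 6@103

Derivation:
After op 1 [order #1] limit_sell(price=103, qty=9): fills=none; bids=[-] asks=[#1:9@103]
After op 2 [order #2] limit_buy(price=97, qty=6): fills=none; bids=[#2:6@97] asks=[#1:9@103]
After op 3 [order #3] limit_buy(price=100, qty=4): fills=none; bids=[#3:4@100 #2:6@97] asks=[#1:9@103]
After op 4 [order #4] limit_sell(price=100, qty=2): fills=#3x#4:2@100; bids=[#3:2@100 #2:6@97] asks=[#1:9@103]
After op 5 [order #5] market_sell(qty=4): fills=#3x#5:2@100 #2x#5:2@97; bids=[#2:4@97] asks=[#1:9@103]
After op 6 [order #6] limit_buy(price=98, qty=2): fills=none; bids=[#6:2@98 #2:4@97] asks=[#1:9@103]
After op 7 [order #7] limit_buy(price=95, qty=1): fills=none; bids=[#6:2@98 #2:4@97 #7:1@95] asks=[#1:9@103]
After op 8 [order #8] market_buy(qty=3): fills=#8x#1:3@103; bids=[#6:2@98 #2:4@97 #7:1@95] asks=[#1:6@103]
After op 9 [order #9] limit_buy(price=98, qty=10): fills=none; bids=[#6:2@98 #9:10@98 #2:4@97 #7:1@95] asks=[#1:6@103]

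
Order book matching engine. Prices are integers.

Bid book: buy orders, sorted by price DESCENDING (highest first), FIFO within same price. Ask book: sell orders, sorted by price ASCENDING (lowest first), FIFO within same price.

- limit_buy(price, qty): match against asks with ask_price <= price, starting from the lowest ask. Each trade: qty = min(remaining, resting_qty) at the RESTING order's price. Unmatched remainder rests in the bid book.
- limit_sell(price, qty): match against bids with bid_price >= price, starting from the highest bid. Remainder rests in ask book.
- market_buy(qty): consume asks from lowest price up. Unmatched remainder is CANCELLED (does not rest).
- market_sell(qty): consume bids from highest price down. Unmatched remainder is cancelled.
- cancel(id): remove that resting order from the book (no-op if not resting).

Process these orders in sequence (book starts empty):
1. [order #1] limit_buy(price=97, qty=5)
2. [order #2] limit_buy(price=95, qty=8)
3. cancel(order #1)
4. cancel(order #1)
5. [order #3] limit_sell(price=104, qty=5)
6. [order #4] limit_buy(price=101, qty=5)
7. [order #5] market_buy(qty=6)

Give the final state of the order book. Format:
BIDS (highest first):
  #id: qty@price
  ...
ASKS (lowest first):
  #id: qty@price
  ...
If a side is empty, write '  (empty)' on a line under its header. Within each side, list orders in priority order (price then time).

After op 1 [order #1] limit_buy(price=97, qty=5): fills=none; bids=[#1:5@97] asks=[-]
After op 2 [order #2] limit_buy(price=95, qty=8): fills=none; bids=[#1:5@97 #2:8@95] asks=[-]
After op 3 cancel(order #1): fills=none; bids=[#2:8@95] asks=[-]
After op 4 cancel(order #1): fills=none; bids=[#2:8@95] asks=[-]
After op 5 [order #3] limit_sell(price=104, qty=5): fills=none; bids=[#2:8@95] asks=[#3:5@104]
After op 6 [order #4] limit_buy(price=101, qty=5): fills=none; bids=[#4:5@101 #2:8@95] asks=[#3:5@104]
After op 7 [order #5] market_buy(qty=6): fills=#5x#3:5@104; bids=[#4:5@101 #2:8@95] asks=[-]

Answer: BIDS (highest first):
  #4: 5@101
  #2: 8@95
ASKS (lowest first):
  (empty)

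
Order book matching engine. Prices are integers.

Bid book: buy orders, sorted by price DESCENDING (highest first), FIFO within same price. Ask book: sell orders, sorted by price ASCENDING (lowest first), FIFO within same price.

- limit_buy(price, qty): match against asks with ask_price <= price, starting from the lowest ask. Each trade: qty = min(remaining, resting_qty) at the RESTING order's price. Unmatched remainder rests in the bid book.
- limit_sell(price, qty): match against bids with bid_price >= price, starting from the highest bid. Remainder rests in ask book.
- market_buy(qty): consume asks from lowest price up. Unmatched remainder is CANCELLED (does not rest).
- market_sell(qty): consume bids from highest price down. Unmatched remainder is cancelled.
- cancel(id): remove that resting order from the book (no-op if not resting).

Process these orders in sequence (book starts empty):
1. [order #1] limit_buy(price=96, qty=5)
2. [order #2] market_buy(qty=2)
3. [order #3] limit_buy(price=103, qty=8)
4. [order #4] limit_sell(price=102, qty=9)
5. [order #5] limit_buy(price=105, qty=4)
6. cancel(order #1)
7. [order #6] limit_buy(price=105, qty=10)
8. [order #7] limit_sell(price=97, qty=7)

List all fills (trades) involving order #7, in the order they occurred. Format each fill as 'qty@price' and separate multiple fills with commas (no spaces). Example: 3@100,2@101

After op 1 [order #1] limit_buy(price=96, qty=5): fills=none; bids=[#1:5@96] asks=[-]
After op 2 [order #2] market_buy(qty=2): fills=none; bids=[#1:5@96] asks=[-]
After op 3 [order #3] limit_buy(price=103, qty=8): fills=none; bids=[#3:8@103 #1:5@96] asks=[-]
After op 4 [order #4] limit_sell(price=102, qty=9): fills=#3x#4:8@103; bids=[#1:5@96] asks=[#4:1@102]
After op 5 [order #5] limit_buy(price=105, qty=4): fills=#5x#4:1@102; bids=[#5:3@105 #1:5@96] asks=[-]
After op 6 cancel(order #1): fills=none; bids=[#5:3@105] asks=[-]
After op 7 [order #6] limit_buy(price=105, qty=10): fills=none; bids=[#5:3@105 #6:10@105] asks=[-]
After op 8 [order #7] limit_sell(price=97, qty=7): fills=#5x#7:3@105 #6x#7:4@105; bids=[#6:6@105] asks=[-]

Answer: 3@105,4@105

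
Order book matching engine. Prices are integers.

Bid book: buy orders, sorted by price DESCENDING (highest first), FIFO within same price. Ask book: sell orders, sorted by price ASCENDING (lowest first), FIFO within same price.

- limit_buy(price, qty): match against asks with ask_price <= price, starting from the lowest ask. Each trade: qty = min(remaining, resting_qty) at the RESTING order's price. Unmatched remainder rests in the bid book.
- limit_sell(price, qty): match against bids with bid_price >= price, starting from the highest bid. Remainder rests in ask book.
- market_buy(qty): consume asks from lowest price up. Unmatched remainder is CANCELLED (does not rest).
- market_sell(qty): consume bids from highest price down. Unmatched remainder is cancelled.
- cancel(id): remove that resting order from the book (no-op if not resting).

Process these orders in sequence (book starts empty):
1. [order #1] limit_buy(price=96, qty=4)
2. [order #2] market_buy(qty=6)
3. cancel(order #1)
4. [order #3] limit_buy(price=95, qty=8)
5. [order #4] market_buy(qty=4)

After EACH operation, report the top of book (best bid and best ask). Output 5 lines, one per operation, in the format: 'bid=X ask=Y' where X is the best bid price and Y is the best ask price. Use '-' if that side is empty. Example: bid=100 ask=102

Answer: bid=96 ask=-
bid=96 ask=-
bid=- ask=-
bid=95 ask=-
bid=95 ask=-

Derivation:
After op 1 [order #1] limit_buy(price=96, qty=4): fills=none; bids=[#1:4@96] asks=[-]
After op 2 [order #2] market_buy(qty=6): fills=none; bids=[#1:4@96] asks=[-]
After op 3 cancel(order #1): fills=none; bids=[-] asks=[-]
After op 4 [order #3] limit_buy(price=95, qty=8): fills=none; bids=[#3:8@95] asks=[-]
After op 5 [order #4] market_buy(qty=4): fills=none; bids=[#3:8@95] asks=[-]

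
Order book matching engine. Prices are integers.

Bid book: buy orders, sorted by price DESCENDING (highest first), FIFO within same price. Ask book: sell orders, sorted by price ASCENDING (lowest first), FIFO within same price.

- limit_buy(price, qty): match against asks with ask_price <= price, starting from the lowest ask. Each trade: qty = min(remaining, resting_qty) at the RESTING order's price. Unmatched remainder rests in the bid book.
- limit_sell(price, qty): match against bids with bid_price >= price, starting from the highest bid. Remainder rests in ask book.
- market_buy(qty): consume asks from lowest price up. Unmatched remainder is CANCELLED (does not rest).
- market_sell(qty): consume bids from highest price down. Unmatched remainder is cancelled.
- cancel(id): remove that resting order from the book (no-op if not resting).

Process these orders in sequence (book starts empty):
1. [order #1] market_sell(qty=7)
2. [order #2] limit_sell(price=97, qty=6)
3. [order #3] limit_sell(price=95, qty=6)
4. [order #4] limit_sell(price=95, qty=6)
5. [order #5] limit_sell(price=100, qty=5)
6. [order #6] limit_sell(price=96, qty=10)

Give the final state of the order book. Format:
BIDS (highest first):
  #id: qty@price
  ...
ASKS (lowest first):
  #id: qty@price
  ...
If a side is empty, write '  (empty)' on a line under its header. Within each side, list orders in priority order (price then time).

Answer: BIDS (highest first):
  (empty)
ASKS (lowest first):
  #3: 6@95
  #4: 6@95
  #6: 10@96
  #2: 6@97
  #5: 5@100

Derivation:
After op 1 [order #1] market_sell(qty=7): fills=none; bids=[-] asks=[-]
After op 2 [order #2] limit_sell(price=97, qty=6): fills=none; bids=[-] asks=[#2:6@97]
After op 3 [order #3] limit_sell(price=95, qty=6): fills=none; bids=[-] asks=[#3:6@95 #2:6@97]
After op 4 [order #4] limit_sell(price=95, qty=6): fills=none; bids=[-] asks=[#3:6@95 #4:6@95 #2:6@97]
After op 5 [order #5] limit_sell(price=100, qty=5): fills=none; bids=[-] asks=[#3:6@95 #4:6@95 #2:6@97 #5:5@100]
After op 6 [order #6] limit_sell(price=96, qty=10): fills=none; bids=[-] asks=[#3:6@95 #4:6@95 #6:10@96 #2:6@97 #5:5@100]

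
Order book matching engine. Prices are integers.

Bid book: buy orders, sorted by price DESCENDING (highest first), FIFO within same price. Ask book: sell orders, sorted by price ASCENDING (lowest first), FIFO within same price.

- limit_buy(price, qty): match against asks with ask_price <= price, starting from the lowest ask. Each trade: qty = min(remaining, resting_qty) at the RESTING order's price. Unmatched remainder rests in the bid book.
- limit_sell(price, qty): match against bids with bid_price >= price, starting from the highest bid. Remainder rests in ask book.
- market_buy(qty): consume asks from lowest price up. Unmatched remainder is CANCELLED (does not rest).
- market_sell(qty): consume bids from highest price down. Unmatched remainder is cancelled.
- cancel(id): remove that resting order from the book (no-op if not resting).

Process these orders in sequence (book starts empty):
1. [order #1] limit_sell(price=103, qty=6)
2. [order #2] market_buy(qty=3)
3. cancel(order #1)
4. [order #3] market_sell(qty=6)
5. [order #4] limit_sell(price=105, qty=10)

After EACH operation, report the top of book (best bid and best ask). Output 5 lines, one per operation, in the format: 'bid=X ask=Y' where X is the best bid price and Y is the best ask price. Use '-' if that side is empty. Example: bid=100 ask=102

After op 1 [order #1] limit_sell(price=103, qty=6): fills=none; bids=[-] asks=[#1:6@103]
After op 2 [order #2] market_buy(qty=3): fills=#2x#1:3@103; bids=[-] asks=[#1:3@103]
After op 3 cancel(order #1): fills=none; bids=[-] asks=[-]
After op 4 [order #3] market_sell(qty=6): fills=none; bids=[-] asks=[-]
After op 5 [order #4] limit_sell(price=105, qty=10): fills=none; bids=[-] asks=[#4:10@105]

Answer: bid=- ask=103
bid=- ask=103
bid=- ask=-
bid=- ask=-
bid=- ask=105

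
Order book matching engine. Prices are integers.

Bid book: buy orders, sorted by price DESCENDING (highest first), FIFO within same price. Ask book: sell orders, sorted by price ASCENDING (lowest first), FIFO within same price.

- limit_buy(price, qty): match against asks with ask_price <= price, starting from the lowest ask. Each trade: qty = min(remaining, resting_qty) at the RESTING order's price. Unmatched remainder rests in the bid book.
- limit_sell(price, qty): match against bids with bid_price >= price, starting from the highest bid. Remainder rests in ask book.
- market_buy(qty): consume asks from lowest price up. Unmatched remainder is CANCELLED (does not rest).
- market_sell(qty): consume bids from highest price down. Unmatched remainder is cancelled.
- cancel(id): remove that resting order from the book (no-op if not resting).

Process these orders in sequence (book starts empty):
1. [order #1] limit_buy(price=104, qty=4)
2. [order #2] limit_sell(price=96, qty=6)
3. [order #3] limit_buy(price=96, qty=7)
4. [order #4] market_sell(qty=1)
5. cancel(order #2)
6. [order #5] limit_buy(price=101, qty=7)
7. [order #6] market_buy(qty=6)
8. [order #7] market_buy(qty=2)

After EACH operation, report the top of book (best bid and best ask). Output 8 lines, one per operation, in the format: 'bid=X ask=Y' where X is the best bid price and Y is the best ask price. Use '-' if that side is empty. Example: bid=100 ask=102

Answer: bid=104 ask=-
bid=- ask=96
bid=96 ask=-
bid=96 ask=-
bid=96 ask=-
bid=101 ask=-
bid=101 ask=-
bid=101 ask=-

Derivation:
After op 1 [order #1] limit_buy(price=104, qty=4): fills=none; bids=[#1:4@104] asks=[-]
After op 2 [order #2] limit_sell(price=96, qty=6): fills=#1x#2:4@104; bids=[-] asks=[#2:2@96]
After op 3 [order #3] limit_buy(price=96, qty=7): fills=#3x#2:2@96; bids=[#3:5@96] asks=[-]
After op 4 [order #4] market_sell(qty=1): fills=#3x#4:1@96; bids=[#3:4@96] asks=[-]
After op 5 cancel(order #2): fills=none; bids=[#3:4@96] asks=[-]
After op 6 [order #5] limit_buy(price=101, qty=7): fills=none; bids=[#5:7@101 #3:4@96] asks=[-]
After op 7 [order #6] market_buy(qty=6): fills=none; bids=[#5:7@101 #3:4@96] asks=[-]
After op 8 [order #7] market_buy(qty=2): fills=none; bids=[#5:7@101 #3:4@96] asks=[-]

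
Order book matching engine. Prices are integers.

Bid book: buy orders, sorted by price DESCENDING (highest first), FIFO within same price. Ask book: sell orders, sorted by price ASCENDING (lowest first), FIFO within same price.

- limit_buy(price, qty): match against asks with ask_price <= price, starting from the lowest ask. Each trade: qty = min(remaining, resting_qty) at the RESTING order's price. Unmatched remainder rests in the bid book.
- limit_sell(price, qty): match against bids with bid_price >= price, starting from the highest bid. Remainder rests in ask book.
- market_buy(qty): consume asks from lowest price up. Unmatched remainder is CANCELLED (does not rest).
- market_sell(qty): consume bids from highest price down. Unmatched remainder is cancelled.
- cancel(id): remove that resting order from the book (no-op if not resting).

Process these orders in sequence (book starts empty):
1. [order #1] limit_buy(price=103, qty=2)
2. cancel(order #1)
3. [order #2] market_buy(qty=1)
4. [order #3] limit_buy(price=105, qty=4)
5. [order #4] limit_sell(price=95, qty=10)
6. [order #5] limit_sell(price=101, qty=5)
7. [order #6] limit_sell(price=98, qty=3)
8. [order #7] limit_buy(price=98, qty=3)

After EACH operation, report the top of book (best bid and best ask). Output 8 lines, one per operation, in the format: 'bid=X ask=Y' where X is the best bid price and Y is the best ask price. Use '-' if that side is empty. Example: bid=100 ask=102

After op 1 [order #1] limit_buy(price=103, qty=2): fills=none; bids=[#1:2@103] asks=[-]
After op 2 cancel(order #1): fills=none; bids=[-] asks=[-]
After op 3 [order #2] market_buy(qty=1): fills=none; bids=[-] asks=[-]
After op 4 [order #3] limit_buy(price=105, qty=4): fills=none; bids=[#3:4@105] asks=[-]
After op 5 [order #4] limit_sell(price=95, qty=10): fills=#3x#4:4@105; bids=[-] asks=[#4:6@95]
After op 6 [order #5] limit_sell(price=101, qty=5): fills=none; bids=[-] asks=[#4:6@95 #5:5@101]
After op 7 [order #6] limit_sell(price=98, qty=3): fills=none; bids=[-] asks=[#4:6@95 #6:3@98 #5:5@101]
After op 8 [order #7] limit_buy(price=98, qty=3): fills=#7x#4:3@95; bids=[-] asks=[#4:3@95 #6:3@98 #5:5@101]

Answer: bid=103 ask=-
bid=- ask=-
bid=- ask=-
bid=105 ask=-
bid=- ask=95
bid=- ask=95
bid=- ask=95
bid=- ask=95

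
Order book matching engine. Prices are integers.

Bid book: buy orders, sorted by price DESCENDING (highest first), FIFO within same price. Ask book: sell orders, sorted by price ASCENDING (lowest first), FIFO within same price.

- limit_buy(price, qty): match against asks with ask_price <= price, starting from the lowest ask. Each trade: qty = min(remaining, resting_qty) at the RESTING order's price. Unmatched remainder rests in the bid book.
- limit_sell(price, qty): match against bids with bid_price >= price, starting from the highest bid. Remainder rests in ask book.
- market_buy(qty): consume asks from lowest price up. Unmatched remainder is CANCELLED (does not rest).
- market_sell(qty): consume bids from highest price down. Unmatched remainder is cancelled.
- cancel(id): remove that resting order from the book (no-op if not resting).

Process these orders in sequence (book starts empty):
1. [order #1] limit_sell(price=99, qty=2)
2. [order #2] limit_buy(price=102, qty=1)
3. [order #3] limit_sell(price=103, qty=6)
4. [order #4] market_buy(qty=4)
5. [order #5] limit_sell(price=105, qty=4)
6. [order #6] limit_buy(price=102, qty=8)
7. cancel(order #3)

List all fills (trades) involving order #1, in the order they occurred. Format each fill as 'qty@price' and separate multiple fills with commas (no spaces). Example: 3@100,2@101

Answer: 1@99,1@99

Derivation:
After op 1 [order #1] limit_sell(price=99, qty=2): fills=none; bids=[-] asks=[#1:2@99]
After op 2 [order #2] limit_buy(price=102, qty=1): fills=#2x#1:1@99; bids=[-] asks=[#1:1@99]
After op 3 [order #3] limit_sell(price=103, qty=6): fills=none; bids=[-] asks=[#1:1@99 #3:6@103]
After op 4 [order #4] market_buy(qty=4): fills=#4x#1:1@99 #4x#3:3@103; bids=[-] asks=[#3:3@103]
After op 5 [order #5] limit_sell(price=105, qty=4): fills=none; bids=[-] asks=[#3:3@103 #5:4@105]
After op 6 [order #6] limit_buy(price=102, qty=8): fills=none; bids=[#6:8@102] asks=[#3:3@103 #5:4@105]
After op 7 cancel(order #3): fills=none; bids=[#6:8@102] asks=[#5:4@105]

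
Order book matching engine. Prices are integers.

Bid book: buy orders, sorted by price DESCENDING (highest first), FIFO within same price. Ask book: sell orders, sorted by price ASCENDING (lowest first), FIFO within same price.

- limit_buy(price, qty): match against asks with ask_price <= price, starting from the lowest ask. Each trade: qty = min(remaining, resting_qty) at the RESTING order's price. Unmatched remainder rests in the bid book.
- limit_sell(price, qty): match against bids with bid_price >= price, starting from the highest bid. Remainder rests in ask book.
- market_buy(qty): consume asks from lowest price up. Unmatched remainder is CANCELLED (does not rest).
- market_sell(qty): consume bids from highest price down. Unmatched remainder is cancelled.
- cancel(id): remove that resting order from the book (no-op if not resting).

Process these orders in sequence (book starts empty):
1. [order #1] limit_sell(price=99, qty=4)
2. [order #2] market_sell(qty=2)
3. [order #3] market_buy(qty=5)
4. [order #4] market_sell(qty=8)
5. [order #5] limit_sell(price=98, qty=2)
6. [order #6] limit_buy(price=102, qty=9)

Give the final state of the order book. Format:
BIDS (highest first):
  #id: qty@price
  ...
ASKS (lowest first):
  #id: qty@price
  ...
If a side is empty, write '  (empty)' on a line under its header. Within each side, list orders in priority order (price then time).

Answer: BIDS (highest first):
  #6: 7@102
ASKS (lowest first):
  (empty)

Derivation:
After op 1 [order #1] limit_sell(price=99, qty=4): fills=none; bids=[-] asks=[#1:4@99]
After op 2 [order #2] market_sell(qty=2): fills=none; bids=[-] asks=[#1:4@99]
After op 3 [order #3] market_buy(qty=5): fills=#3x#1:4@99; bids=[-] asks=[-]
After op 4 [order #4] market_sell(qty=8): fills=none; bids=[-] asks=[-]
After op 5 [order #5] limit_sell(price=98, qty=2): fills=none; bids=[-] asks=[#5:2@98]
After op 6 [order #6] limit_buy(price=102, qty=9): fills=#6x#5:2@98; bids=[#6:7@102] asks=[-]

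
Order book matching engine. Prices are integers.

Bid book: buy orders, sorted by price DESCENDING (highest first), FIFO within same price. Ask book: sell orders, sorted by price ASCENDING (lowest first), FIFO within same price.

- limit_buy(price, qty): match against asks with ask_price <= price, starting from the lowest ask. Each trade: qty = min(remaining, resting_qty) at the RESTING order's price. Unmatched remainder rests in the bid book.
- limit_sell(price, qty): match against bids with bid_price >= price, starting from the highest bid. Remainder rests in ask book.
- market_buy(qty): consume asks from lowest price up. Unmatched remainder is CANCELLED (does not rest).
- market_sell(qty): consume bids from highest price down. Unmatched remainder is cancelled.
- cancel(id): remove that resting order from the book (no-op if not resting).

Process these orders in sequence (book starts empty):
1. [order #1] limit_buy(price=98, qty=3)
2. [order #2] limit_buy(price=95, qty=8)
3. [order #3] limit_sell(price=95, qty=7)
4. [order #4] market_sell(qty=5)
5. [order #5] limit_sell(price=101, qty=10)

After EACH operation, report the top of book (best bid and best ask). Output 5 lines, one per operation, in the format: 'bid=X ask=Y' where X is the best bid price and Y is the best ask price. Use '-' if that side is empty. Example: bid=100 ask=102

After op 1 [order #1] limit_buy(price=98, qty=3): fills=none; bids=[#1:3@98] asks=[-]
After op 2 [order #2] limit_buy(price=95, qty=8): fills=none; bids=[#1:3@98 #2:8@95] asks=[-]
After op 3 [order #3] limit_sell(price=95, qty=7): fills=#1x#3:3@98 #2x#3:4@95; bids=[#2:4@95] asks=[-]
After op 4 [order #4] market_sell(qty=5): fills=#2x#4:4@95; bids=[-] asks=[-]
After op 5 [order #5] limit_sell(price=101, qty=10): fills=none; bids=[-] asks=[#5:10@101]

Answer: bid=98 ask=-
bid=98 ask=-
bid=95 ask=-
bid=- ask=-
bid=- ask=101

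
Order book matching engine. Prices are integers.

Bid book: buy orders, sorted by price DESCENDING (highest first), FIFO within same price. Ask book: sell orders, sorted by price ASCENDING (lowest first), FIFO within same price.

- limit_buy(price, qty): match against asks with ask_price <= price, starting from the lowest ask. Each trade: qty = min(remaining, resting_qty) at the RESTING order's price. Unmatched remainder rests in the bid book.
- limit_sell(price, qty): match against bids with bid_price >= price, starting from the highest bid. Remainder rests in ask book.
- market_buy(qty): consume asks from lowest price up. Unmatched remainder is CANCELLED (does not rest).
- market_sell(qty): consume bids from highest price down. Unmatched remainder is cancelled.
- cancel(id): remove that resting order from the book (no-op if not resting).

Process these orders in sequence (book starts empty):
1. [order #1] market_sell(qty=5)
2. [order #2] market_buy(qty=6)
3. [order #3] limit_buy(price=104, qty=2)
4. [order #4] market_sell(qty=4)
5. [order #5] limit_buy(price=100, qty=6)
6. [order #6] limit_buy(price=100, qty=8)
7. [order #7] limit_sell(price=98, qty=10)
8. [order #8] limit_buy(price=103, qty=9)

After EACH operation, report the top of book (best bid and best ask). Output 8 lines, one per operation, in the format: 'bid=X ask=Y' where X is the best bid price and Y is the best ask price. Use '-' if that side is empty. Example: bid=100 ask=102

After op 1 [order #1] market_sell(qty=5): fills=none; bids=[-] asks=[-]
After op 2 [order #2] market_buy(qty=6): fills=none; bids=[-] asks=[-]
After op 3 [order #3] limit_buy(price=104, qty=2): fills=none; bids=[#3:2@104] asks=[-]
After op 4 [order #4] market_sell(qty=4): fills=#3x#4:2@104; bids=[-] asks=[-]
After op 5 [order #5] limit_buy(price=100, qty=6): fills=none; bids=[#5:6@100] asks=[-]
After op 6 [order #6] limit_buy(price=100, qty=8): fills=none; bids=[#5:6@100 #6:8@100] asks=[-]
After op 7 [order #7] limit_sell(price=98, qty=10): fills=#5x#7:6@100 #6x#7:4@100; bids=[#6:4@100] asks=[-]
After op 8 [order #8] limit_buy(price=103, qty=9): fills=none; bids=[#8:9@103 #6:4@100] asks=[-]

Answer: bid=- ask=-
bid=- ask=-
bid=104 ask=-
bid=- ask=-
bid=100 ask=-
bid=100 ask=-
bid=100 ask=-
bid=103 ask=-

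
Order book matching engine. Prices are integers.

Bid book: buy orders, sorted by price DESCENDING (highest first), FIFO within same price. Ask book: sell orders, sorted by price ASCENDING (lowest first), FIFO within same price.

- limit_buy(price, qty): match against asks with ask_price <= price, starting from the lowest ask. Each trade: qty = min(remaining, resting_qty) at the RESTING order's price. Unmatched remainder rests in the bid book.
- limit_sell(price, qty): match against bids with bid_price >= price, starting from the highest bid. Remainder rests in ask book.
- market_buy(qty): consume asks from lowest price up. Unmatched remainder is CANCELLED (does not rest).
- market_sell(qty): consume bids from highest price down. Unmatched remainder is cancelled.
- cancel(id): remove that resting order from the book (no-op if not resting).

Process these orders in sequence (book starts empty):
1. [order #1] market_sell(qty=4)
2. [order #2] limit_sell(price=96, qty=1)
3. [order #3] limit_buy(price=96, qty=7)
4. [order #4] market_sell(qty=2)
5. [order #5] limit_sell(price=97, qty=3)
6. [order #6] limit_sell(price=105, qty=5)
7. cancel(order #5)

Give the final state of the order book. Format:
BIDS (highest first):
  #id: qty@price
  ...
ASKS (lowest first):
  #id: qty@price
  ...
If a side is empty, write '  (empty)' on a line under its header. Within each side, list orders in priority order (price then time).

After op 1 [order #1] market_sell(qty=4): fills=none; bids=[-] asks=[-]
After op 2 [order #2] limit_sell(price=96, qty=1): fills=none; bids=[-] asks=[#2:1@96]
After op 3 [order #3] limit_buy(price=96, qty=7): fills=#3x#2:1@96; bids=[#3:6@96] asks=[-]
After op 4 [order #4] market_sell(qty=2): fills=#3x#4:2@96; bids=[#3:4@96] asks=[-]
After op 5 [order #5] limit_sell(price=97, qty=3): fills=none; bids=[#3:4@96] asks=[#5:3@97]
After op 6 [order #6] limit_sell(price=105, qty=5): fills=none; bids=[#3:4@96] asks=[#5:3@97 #6:5@105]
After op 7 cancel(order #5): fills=none; bids=[#3:4@96] asks=[#6:5@105]

Answer: BIDS (highest first):
  #3: 4@96
ASKS (lowest first):
  #6: 5@105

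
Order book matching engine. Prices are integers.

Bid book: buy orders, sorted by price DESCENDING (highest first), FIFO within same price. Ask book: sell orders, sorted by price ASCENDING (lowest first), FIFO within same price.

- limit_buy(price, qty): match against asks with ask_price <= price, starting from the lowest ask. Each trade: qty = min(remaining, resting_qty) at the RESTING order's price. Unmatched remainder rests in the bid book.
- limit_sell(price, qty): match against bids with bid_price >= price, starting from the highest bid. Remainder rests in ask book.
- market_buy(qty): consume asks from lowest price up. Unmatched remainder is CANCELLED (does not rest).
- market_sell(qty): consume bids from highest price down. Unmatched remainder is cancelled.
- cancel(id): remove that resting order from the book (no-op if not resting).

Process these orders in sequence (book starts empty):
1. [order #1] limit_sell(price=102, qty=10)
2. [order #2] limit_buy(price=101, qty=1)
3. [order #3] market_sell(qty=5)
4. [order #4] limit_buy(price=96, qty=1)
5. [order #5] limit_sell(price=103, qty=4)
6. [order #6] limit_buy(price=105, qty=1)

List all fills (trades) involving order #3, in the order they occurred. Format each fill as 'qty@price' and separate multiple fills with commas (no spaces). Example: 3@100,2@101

After op 1 [order #1] limit_sell(price=102, qty=10): fills=none; bids=[-] asks=[#1:10@102]
After op 2 [order #2] limit_buy(price=101, qty=1): fills=none; bids=[#2:1@101] asks=[#1:10@102]
After op 3 [order #3] market_sell(qty=5): fills=#2x#3:1@101; bids=[-] asks=[#1:10@102]
After op 4 [order #4] limit_buy(price=96, qty=1): fills=none; bids=[#4:1@96] asks=[#1:10@102]
After op 5 [order #5] limit_sell(price=103, qty=4): fills=none; bids=[#4:1@96] asks=[#1:10@102 #5:4@103]
After op 6 [order #6] limit_buy(price=105, qty=1): fills=#6x#1:1@102; bids=[#4:1@96] asks=[#1:9@102 #5:4@103]

Answer: 1@101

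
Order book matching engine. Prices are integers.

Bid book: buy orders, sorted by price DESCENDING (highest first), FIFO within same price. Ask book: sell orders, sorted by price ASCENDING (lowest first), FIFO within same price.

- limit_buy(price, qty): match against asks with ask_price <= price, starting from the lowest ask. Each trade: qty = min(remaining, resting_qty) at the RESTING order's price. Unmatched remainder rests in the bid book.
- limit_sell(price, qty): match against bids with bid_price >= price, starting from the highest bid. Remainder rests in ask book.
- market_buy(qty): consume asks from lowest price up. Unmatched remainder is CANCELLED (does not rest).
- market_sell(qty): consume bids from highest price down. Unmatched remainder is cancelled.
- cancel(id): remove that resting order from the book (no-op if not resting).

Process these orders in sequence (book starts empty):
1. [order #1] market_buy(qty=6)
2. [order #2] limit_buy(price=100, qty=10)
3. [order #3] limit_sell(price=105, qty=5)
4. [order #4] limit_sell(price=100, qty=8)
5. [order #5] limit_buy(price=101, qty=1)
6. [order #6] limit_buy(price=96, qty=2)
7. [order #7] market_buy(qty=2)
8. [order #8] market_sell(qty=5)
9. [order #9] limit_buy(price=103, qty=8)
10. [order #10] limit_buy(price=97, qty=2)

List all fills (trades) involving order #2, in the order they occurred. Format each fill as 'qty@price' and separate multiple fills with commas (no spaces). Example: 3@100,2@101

Answer: 8@100,2@100

Derivation:
After op 1 [order #1] market_buy(qty=6): fills=none; bids=[-] asks=[-]
After op 2 [order #2] limit_buy(price=100, qty=10): fills=none; bids=[#2:10@100] asks=[-]
After op 3 [order #3] limit_sell(price=105, qty=5): fills=none; bids=[#2:10@100] asks=[#3:5@105]
After op 4 [order #4] limit_sell(price=100, qty=8): fills=#2x#4:8@100; bids=[#2:2@100] asks=[#3:5@105]
After op 5 [order #5] limit_buy(price=101, qty=1): fills=none; bids=[#5:1@101 #2:2@100] asks=[#3:5@105]
After op 6 [order #6] limit_buy(price=96, qty=2): fills=none; bids=[#5:1@101 #2:2@100 #6:2@96] asks=[#3:5@105]
After op 7 [order #7] market_buy(qty=2): fills=#7x#3:2@105; bids=[#5:1@101 #2:2@100 #6:2@96] asks=[#3:3@105]
After op 8 [order #8] market_sell(qty=5): fills=#5x#8:1@101 #2x#8:2@100 #6x#8:2@96; bids=[-] asks=[#3:3@105]
After op 9 [order #9] limit_buy(price=103, qty=8): fills=none; bids=[#9:8@103] asks=[#3:3@105]
After op 10 [order #10] limit_buy(price=97, qty=2): fills=none; bids=[#9:8@103 #10:2@97] asks=[#3:3@105]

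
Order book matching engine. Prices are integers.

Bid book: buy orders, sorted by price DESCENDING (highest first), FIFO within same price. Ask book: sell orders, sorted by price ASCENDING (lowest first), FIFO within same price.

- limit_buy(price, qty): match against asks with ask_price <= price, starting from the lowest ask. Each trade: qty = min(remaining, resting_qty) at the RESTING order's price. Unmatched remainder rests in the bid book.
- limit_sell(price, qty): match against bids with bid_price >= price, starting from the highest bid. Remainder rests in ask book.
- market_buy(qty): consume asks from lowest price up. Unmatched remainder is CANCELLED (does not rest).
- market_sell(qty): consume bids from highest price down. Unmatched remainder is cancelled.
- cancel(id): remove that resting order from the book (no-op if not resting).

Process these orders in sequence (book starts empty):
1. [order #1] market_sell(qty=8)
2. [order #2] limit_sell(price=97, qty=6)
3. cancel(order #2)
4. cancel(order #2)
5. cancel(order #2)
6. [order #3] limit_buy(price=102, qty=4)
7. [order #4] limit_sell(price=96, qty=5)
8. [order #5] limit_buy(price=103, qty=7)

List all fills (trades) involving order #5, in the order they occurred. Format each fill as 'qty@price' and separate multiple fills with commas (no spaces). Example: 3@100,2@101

After op 1 [order #1] market_sell(qty=8): fills=none; bids=[-] asks=[-]
After op 2 [order #2] limit_sell(price=97, qty=6): fills=none; bids=[-] asks=[#2:6@97]
After op 3 cancel(order #2): fills=none; bids=[-] asks=[-]
After op 4 cancel(order #2): fills=none; bids=[-] asks=[-]
After op 5 cancel(order #2): fills=none; bids=[-] asks=[-]
After op 6 [order #3] limit_buy(price=102, qty=4): fills=none; bids=[#3:4@102] asks=[-]
After op 7 [order #4] limit_sell(price=96, qty=5): fills=#3x#4:4@102; bids=[-] asks=[#4:1@96]
After op 8 [order #5] limit_buy(price=103, qty=7): fills=#5x#4:1@96; bids=[#5:6@103] asks=[-]

Answer: 1@96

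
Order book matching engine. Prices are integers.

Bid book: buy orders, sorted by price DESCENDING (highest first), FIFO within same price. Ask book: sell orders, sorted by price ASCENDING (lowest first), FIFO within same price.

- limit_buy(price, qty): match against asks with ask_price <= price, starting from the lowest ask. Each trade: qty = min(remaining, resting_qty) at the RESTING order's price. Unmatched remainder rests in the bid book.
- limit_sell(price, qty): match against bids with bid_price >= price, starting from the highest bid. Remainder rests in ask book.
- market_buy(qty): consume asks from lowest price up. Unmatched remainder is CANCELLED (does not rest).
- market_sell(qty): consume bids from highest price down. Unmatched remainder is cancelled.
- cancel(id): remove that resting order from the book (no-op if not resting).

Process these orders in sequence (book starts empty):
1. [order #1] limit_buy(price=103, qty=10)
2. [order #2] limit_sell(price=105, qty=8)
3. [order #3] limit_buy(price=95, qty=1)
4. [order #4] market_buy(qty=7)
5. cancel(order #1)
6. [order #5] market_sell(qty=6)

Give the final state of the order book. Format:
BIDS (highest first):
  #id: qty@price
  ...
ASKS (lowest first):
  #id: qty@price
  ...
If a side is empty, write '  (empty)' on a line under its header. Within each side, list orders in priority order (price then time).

Answer: BIDS (highest first):
  (empty)
ASKS (lowest first):
  #2: 1@105

Derivation:
After op 1 [order #1] limit_buy(price=103, qty=10): fills=none; bids=[#1:10@103] asks=[-]
After op 2 [order #2] limit_sell(price=105, qty=8): fills=none; bids=[#1:10@103] asks=[#2:8@105]
After op 3 [order #3] limit_buy(price=95, qty=1): fills=none; bids=[#1:10@103 #3:1@95] asks=[#2:8@105]
After op 4 [order #4] market_buy(qty=7): fills=#4x#2:7@105; bids=[#1:10@103 #3:1@95] asks=[#2:1@105]
After op 5 cancel(order #1): fills=none; bids=[#3:1@95] asks=[#2:1@105]
After op 6 [order #5] market_sell(qty=6): fills=#3x#5:1@95; bids=[-] asks=[#2:1@105]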